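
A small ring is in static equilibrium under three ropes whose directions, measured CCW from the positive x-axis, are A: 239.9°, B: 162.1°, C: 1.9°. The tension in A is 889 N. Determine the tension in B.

T_B ≈ 2230 N

Resolve: ΣF_x = 889 cos 239.9° + T_B cos 162.1° + T_C cos 1.9° = 0.
        ΣF_y = 889 sin 239.9° + T_B sin 162.1° + T_C sin 1.9° = 0.
The known terms sum to (-445.8, -769.1) N, so -0.9516 T_B + 0.9995 T_C = 445.8 and 0.3074 T_B + 0.0332 T_C = 769.1.
Solving simultaneously: T_B = 2226 N, T_C = 2565 N.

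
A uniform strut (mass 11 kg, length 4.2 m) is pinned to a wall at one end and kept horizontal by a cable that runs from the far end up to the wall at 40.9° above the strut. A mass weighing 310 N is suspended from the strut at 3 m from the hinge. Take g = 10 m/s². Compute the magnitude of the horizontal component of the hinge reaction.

H_x ≈ 319 N

Take torques about the hinge: T sin 40.9° · 4.2 = 11×10×2.1 + 310×3 = 1161 N·m.
So T = 1161 / (0.6547 × 4.2) = 422.2 N.
ΣF_x = 0: H_x = T cos 40.9° = 319.12 N.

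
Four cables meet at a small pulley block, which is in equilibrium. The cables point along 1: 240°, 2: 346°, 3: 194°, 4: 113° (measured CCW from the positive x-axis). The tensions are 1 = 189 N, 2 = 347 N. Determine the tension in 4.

Resolve: ΣF_x = 189 cos 240° + 347 cos 346° + T_3 cos 194° + T_4 cos 113° = 0.
        ΣF_y = 189 sin 240° + 347 sin 346° + T_3 sin 194° + T_4 sin 113° = 0.
The known terms sum to (242.2, -247.6) N, so -0.9703 T_3 − 0.3907 T_4 = -242.2 and -0.2419 T_3 + 0.9205 T_4 = 247.6.
Solving simultaneously: T_3 = 127.8 N, T_4 = 302.6 N.

T_4 ≈ 303 N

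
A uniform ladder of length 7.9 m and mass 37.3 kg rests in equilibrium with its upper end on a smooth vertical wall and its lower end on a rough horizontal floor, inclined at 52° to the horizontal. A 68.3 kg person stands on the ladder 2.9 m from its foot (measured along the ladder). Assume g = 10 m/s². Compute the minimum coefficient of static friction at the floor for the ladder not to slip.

μ_min ≈ 0.323

ΣF_y = 0: N_floor = 37.3×10 + 68.3×10 = 1056 N.
Torques about the foot: N_wall · 7.9 sin 52° = 37.3×10×3.95 cos 52° + 68.3×10×2.9 cos 52° → N_wall = 341.59 N.
ΣF_x = 0: f_floor = N_wall = 341.59 N.
μ_min = f_floor / N_floor = 341.59 / 1056 = 0.3235.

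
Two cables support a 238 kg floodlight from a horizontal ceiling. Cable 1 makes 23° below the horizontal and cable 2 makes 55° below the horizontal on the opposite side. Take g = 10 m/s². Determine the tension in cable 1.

Weight W = 238 × 10 = 2380 N acts straight down.
Horizontal: T_1 cos 23° = T_2 cos 55°  →  T_2 = 1.605 T_1.
Vertical: T_1 sin 23° + T_2 sin 55° = 2380.
Substituting the horizontal relation into the vertical equation gives 1.705 T_1 = 2380, so T_1 = 1396 N.

T_1 ≈ 1400 N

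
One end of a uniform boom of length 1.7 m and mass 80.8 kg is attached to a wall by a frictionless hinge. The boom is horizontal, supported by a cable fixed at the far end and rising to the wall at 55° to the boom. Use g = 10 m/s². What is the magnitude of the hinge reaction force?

|H| ≈ 493 N

Take torques about the hinge: T sin 55° · 1.7 = 80.8×10×0.85 = 686.8 N·m.
So T = 686.8 / (0.8192 × 1.7) = 493.19 N.
ΣF_x = 0: H_x = T cos 55° = 282.88 N.
ΣF_y = 0: H_y = (80.8×10) − T sin 55° = 808 − 404 = 404 N.
|H| = √(H_x² + H_y²) = √((282.88)² + (404)²) = 493.19 N.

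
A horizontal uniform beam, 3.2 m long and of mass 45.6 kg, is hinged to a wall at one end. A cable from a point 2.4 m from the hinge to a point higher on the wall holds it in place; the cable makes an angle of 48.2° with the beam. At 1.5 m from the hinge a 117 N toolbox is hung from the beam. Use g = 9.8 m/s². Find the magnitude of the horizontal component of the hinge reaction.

H_x ≈ 332 N

Take torques about the hinge: T sin 48.2° · 2.4 = 45.6×9.8×1.6 + 117×1.5 = 890.51 N·m.
So T = 890.51 / (0.7455 × 2.4) = 497.73 N.
ΣF_x = 0: H_x = T cos 48.2° = 331.75 N.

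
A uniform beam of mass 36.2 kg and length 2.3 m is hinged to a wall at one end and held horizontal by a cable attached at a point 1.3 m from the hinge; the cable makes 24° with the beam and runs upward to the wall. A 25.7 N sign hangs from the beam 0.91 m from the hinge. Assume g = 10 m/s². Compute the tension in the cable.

Take torques about the hinge: T sin 24° · 1.3 = 36.2×10×1.15 + 25.7×0.91 = 439.69 N·m.
So T = 439.69 / (0.4067 × 1.3) = 831.55 N.

T ≈ 832 N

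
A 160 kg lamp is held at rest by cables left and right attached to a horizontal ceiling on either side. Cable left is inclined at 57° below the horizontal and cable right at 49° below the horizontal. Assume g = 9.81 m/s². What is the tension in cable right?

T_right ≈ 889 N

Weight W = 160 × 9.81 = 1570 N acts straight down.
Horizontal: T_left cos 57° = T_right cos 49°  →  T_left = 1.205 T_right.
Vertical: T_left sin 57° + T_right sin 49° = 1570.
Substituting the horizontal relation into the vertical equation gives 1.765 T_right = 1570, so T_right = 889.3 N.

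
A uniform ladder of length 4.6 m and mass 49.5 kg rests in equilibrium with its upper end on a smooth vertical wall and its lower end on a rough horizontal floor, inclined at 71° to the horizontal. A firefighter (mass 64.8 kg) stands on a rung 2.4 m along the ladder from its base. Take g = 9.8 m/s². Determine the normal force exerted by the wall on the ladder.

N_wall ≈ 198 N

Torques about the foot: N_wall · 4.6 sin 71° = 49.5×9.8×2.3 cos 71° + 64.8×9.8×2.4 cos 71° → N_wall = 197.6 N.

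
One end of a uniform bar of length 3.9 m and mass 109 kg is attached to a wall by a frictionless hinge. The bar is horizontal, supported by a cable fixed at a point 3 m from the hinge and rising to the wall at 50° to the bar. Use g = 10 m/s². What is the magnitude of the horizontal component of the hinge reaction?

H_x ≈ 595 N

Take torques about the hinge: T sin 50° · 3 = 109×10×1.95 = 2125.5 N·m.
So T = 2125.5 / (0.7660 × 3) = 924.88 N.
ΣF_x = 0: H_x = T cos 50° = 594.5 N.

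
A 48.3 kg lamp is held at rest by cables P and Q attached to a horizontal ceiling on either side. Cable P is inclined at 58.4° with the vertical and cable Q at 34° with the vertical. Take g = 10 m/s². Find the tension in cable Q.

Angles from the horizontal: cable P is 90° − 58.4° = 31.6°, cable Q is 90° − 34° = 56°.
Weight W = 48.3 × 10 = 483 N acts straight down.
Horizontal: T_P cos 31.6° = T_Q cos 56°  →  T_P = 0.6565 T_Q.
Vertical: T_P sin 31.6° + T_Q sin 56° = 483.
Substituting the horizontal relation into the vertical equation gives 1.173 T_Q = 483, so T_Q = 411.7 N.

T_Q ≈ 412 N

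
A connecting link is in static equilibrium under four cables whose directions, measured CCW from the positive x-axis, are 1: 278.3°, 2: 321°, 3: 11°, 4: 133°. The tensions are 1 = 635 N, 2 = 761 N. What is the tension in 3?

T_3 ≈ 301 N

Resolve: ΣF_x = 635 cos 278.3° + 761 cos 321° + T_3 cos 11° + T_4 cos 133° = 0.
        ΣF_y = 635 sin 278.3° + 761 sin 321° + T_3 sin 11° + T_4 sin 133° = 0.
The known terms sum to (683.1, -1107) N, so 0.9816 T_3 − 0.6820 T_4 = -683.1 and 0.1908 T_3 + 0.7314 T_4 = 1107.
Solving simultaneously: T_3 = 301.4 N, T_4 = 1435 N.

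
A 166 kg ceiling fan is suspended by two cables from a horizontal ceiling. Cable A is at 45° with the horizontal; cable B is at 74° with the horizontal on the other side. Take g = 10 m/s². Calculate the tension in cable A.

Weight W = 166 × 10 = 1660 N acts straight down.
Horizontal: T_A cos 45° = T_B cos 74°  →  T_B = 2.565 T_A.
Vertical: T_A sin 45° + T_B sin 74° = 1660.
Substituting the horizontal relation into the vertical equation gives 3.173 T_A = 1660, so T_A = 523.2 N.

T_A ≈ 523 N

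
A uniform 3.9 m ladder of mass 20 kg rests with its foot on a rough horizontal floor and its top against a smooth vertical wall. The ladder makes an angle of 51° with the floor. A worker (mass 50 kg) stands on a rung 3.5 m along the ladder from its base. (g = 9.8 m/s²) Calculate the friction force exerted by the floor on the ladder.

Torques about the foot: N_wall · 3.9 sin 51° = 20×9.8×1.95 cos 51° + 50×9.8×3.5 cos 51° → N_wall = 435.46 N.
ΣF_x = 0: f_floor = N_wall = 435.46 N.

f ≈ 435 N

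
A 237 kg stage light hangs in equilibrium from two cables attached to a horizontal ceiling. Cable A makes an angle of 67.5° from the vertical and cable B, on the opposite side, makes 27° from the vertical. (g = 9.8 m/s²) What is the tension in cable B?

T_B ≈ 2150 N

Angles from the horizontal: cable A is 90° − 67.5° = 22.5°, cable B is 90° − 27° = 63°.
Weight W = 237 × 9.8 = 2323 N acts straight down.
Horizontal: T_A cos 22.5° = T_B cos 63°  →  T_A = 0.4914 T_B.
Vertical: T_A sin 22.5° + T_B sin 63° = 2323.
Substituting the horizontal relation into the vertical equation gives 1.079 T_B = 2323, so T_B = 2152 N.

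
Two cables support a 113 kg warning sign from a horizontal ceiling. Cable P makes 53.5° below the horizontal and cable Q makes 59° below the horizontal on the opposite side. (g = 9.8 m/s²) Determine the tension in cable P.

Weight W = 113 × 9.8 = 1107 N acts straight down.
Horizontal: T_P cos 53.5° = T_Q cos 59°  →  T_Q = 1.155 T_P.
Vertical: T_P sin 53.5° + T_Q sin 59° = 1107.
Substituting the horizontal relation into the vertical equation gives 1.794 T_P = 1107, so T_P = 617.3 N.

T_P ≈ 617 N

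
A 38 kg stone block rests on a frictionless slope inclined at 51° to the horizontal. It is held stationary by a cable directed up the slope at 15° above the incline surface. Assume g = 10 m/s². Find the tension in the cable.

T ≈ 306 N

Take axes along and perpendicular to the incline. Weight components: W sin 51° = 295.3 N down-slope, W cos 51° = 239.1 N into the surface.
Along incline: T cos 15° = W sin 51° → T = 305.7 N.
Perpendicular: N = W cos 51° − T sin 15° = 160 N.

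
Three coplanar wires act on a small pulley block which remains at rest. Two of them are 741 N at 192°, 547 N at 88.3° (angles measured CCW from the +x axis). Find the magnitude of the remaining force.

Sum the known components: ΣF_x = -708.6 N, ΣF_y = 392.7 N.
For equilibrium the remaining force must supply (−ΣF_x, −ΣF_y) = (708.6, -392.7) N.
Magnitude = √((708.6)² + (-392.7)²) = 810.1 N; direction = atan2(-392.7, 708.6) = 331.0°.

F ≈ 810 N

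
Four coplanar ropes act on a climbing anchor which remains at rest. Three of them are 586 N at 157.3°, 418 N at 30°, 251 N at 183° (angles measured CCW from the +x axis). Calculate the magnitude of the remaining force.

Sum the known components: ΣF_x = -429.3 N, ΣF_y = 422 N.
For equilibrium the remaining force must supply (−ΣF_x, −ΣF_y) = (429.3, -422) N.
Magnitude = √((429.3)² + (-422)²) = 602 N; direction = atan2(-422, 429.3) = 315.5°.

F ≈ 602 N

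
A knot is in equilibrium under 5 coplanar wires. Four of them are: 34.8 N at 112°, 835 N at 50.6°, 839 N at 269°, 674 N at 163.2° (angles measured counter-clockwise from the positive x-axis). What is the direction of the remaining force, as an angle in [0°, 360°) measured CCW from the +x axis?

θ ≈ 347°

Sum the known components: ΣF_x = -142.9 N, ΣF_y = 33.43 N.
For equilibrium the remaining force must supply (−ΣF_x, −ΣF_y) = (142.9, -33.43) N.
Magnitude = √((142.9)² + (-33.43)²) = 146.8 N; direction = atan2(-33.43, 142.9) = 346.8°.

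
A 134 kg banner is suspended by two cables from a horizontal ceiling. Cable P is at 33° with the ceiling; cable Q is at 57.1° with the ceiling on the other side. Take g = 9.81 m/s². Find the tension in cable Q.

Weight W = 134 × 9.81 = 1315 N acts straight down.
Horizontal: T_P cos 33° = T_Q cos 57.1°  →  T_P = 0.6477 T_Q.
Vertical: T_P sin 33° + T_Q sin 57.1° = 1315.
Substituting the horizontal relation into the vertical equation gives 1.192 T_Q = 1315, so T_Q = 1102 N.

T_Q ≈ 1100 N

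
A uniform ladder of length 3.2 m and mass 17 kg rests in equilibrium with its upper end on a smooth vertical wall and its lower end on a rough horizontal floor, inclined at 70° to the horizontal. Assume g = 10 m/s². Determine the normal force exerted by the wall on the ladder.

N_wall ≈ 30.9 N

Torques about the foot: N_wall · 3.2 sin 70° = 17×10×1.6 cos 70° → N_wall = 30.937 N.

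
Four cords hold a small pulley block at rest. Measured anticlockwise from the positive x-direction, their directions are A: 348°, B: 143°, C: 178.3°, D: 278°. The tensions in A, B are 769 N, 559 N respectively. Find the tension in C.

Resolve: ΣF_x = 769 cos 348° + 559 cos 143° + T_C cos 178.3° + T_D cos 278° = 0.
        ΣF_y = 769 sin 348° + 559 sin 143° + T_C sin 178.3° + T_D sin 278° = 0.
The known terms sum to (305.8, 176.5) N, so -0.9996 T_C + 0.1392 T_D = -305.8 and 0.0297 T_C − 0.9903 T_D = -176.5.
Solving simultaneously: T_C = 332.1 N, T_D = 188.2 N.

T_C ≈ 332 N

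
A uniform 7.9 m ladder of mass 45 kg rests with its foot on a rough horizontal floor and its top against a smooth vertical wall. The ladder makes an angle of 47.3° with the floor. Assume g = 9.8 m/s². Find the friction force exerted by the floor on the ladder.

Torques about the foot: N_wall · 7.9 sin 47.3° = 45×9.8×3.95 cos 47.3° → N_wall = 203.47 N.
ΣF_x = 0: f_floor = N_wall = 203.47 N.

f ≈ 203 N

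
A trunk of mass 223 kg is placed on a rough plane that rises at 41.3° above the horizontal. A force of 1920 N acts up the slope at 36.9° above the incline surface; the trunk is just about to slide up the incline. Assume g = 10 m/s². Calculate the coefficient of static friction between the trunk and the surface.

μ ≈ 0.122

On the verge of sliding up the incline, friction is at its maximum μN and acts down the slope.
Perpendicular to incline: N = W cos 41.3° − P sin 36.9° = 1675 − 1153 = 522.5 N.
Along incline: P cos 36.9° − μN = W sin 41.3° → μ = −(W sin 41.3° − P cos 36.9°) / N = 0.1217.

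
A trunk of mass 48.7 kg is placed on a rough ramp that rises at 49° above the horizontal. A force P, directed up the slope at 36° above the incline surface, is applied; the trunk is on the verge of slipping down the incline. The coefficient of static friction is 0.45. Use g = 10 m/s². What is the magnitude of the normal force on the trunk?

N ≈ 78 N

On the verge of sliding down the incline, friction equals μN and acts up the slope.
Perpendicular: N + P sin 36° = W cos 49° = 319.5 N.
Along incline: P cos 36° + μN = W sin 49° with W sin 49° = 367.5 N.
Solving the pair for P and N: P = 411 N, N = 77.95 N (and f = μN = 35.08 N).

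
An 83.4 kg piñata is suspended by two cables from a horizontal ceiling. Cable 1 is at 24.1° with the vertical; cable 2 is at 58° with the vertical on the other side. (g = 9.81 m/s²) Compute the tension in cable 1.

Angles from the horizontal: cable 1 is 90° − 24.1° = 65.9°, cable 2 is 90° − 58° = 32°.
Weight W = 83.4 × 9.81 = 818.2 N acts straight down.
Horizontal: T_1 cos 65.9° = T_2 cos 32°  →  T_2 = 0.4815 T_1.
Vertical: T_1 sin 65.9° + T_2 sin 32° = 818.2.
Substituting the horizontal relation into the vertical equation gives 1.168 T_1 = 818.2, so T_1 = 700.5 N.

T_1 ≈ 700 N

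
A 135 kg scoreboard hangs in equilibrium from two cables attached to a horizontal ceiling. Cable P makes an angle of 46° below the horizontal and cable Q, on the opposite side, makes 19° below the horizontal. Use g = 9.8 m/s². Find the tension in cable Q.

T_Q ≈ 1010 N

Weight W = 135 × 9.8 = 1323 N acts straight down.
Horizontal: T_P cos 46° = T_Q cos 19°  →  T_P = 1.361 T_Q.
Vertical: T_P sin 46° + T_Q sin 19° = 1323.
Substituting the horizontal relation into the vertical equation gives 1.305 T_Q = 1323, so T_Q = 1014 N.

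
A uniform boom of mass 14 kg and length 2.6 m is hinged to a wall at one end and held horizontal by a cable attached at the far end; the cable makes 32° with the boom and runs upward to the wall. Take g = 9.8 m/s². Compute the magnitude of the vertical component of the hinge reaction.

Take torques about the hinge: T sin 32° · 2.6 = 14×9.8×1.3 = 178.36 N·m.
So T = 178.36 / (0.5299 × 2.6) = 129.45 N.
ΣF_y = 0: H_y = (14×9.8) − T sin 32° = 137.2 − 68.6 = 68.6 N.

|H_y| ≈ 68.6 N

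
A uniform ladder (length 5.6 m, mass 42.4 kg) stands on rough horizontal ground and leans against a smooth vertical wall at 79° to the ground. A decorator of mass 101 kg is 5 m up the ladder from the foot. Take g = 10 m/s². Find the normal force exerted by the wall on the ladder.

Torques about the foot: N_wall · 5.6 sin 79° = 42.4×10×2.8 cos 79° + 101×10×5 cos 79° → N_wall = 216.5 N.

N_wall ≈ 216 N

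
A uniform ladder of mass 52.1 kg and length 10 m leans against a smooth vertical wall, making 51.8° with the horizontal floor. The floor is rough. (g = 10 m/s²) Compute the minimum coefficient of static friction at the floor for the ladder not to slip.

μ_min ≈ 0.393

ΣF_y = 0: N_floor = 52.1×10 = 521 N.
Torques about the foot: N_wall · 10 sin 51.8° = 52.1×10×5 cos 51.8° → N_wall = 204.99 N.
ΣF_x = 0: f_floor = N_wall = 204.99 N.
μ_min = f_floor / N_floor = 204.99 / 521 = 0.3935.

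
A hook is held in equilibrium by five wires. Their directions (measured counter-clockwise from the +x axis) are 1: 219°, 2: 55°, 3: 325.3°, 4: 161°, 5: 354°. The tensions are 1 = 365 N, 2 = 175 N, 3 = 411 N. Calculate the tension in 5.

Resolve: ΣF_x = 365 cos 219° + 175 cos 55° + 411 cos 325.3° + T_4 cos 161° + T_5 cos 354° = 0.
        ΣF_y = 365 sin 219° + 175 sin 55° + 411 sin 325.3° + T_4 sin 161° + T_5 sin 354° = 0.
The known terms sum to (154.6, -320.3) N, so -0.9455 T_4 + 0.9945 T_5 = -154.6 and 0.3256 T_4 − 0.1045 T_5 = 320.3.
Solving simultaneously: T_4 = 1344 N, T_5 = 1123 N.

T_5 ≈ 1120 N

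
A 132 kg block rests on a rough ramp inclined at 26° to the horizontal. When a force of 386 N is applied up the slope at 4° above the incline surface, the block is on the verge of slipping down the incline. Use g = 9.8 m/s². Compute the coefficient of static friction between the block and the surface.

μ ≈ 0.160

On the verge of sliding down the incline, friction is at its maximum μN and acts up the slope.
Perpendicular to incline: N = W cos 26° − P sin 4° = 1163 − 26.93 = 1136 N.
Along incline: P cos 4° + μN = W sin 26° → μ = (W sin 26° − P cos 4°) / N = 0.1603.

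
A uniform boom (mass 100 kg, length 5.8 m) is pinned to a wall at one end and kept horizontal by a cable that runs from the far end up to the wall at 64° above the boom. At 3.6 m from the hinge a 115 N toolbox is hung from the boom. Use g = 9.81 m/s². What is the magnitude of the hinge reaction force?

|H| ≈ 600 N

Take torques about the hinge: T sin 64° · 5.8 = 100×9.81×2.9 + 115×3.6 = 3258.9 N·m.
So T = 3258.9 / (0.8988 × 5.8) = 625.15 N.
ΣF_x = 0: H_x = T cos 64° = 274.05 N.
ΣF_y = 0: H_y = (100×9.81 + 115) − T sin 64° = 1096 − 561.88 = 534.12 N.
|H| = √(H_x² + H_y²) = √((274.05)² + (534.12)²) = 600.32 N.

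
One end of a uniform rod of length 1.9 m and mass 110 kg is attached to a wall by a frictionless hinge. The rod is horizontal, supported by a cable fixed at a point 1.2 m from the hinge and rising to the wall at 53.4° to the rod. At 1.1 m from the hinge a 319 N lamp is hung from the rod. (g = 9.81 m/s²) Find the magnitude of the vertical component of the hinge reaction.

|H_y| ≈ 251 N

Take torques about the hinge: T sin 53.4° · 1.2 = 110×9.81×0.95 + 319×1.1 = 1376 N·m.
So T = 1376 / (0.8028 × 1.2) = 1428.3 N.
ΣF_y = 0: H_y = (110×9.81 + 319) − T sin 53.4° = 1398.1 − 1146.7 = 251.4 N.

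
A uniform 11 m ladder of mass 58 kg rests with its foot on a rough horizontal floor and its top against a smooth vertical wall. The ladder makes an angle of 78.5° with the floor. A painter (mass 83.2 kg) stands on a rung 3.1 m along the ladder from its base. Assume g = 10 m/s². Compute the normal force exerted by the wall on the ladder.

Torques about the foot: N_wall · 11 sin 78.5° = 58×10×5.5 cos 78.5° + 83.2×10×3.1 cos 78.5° → N_wall = 106.71 N.

N_wall ≈ 107 N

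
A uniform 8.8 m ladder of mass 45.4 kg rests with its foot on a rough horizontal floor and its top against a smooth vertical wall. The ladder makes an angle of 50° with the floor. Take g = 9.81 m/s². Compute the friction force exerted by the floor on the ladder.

Torques about the foot: N_wall · 8.8 sin 50° = 45.4×9.81×4.4 cos 50° → N_wall = 186.86 N.
ΣF_x = 0: f_floor = N_wall = 186.86 N.

f ≈ 187 N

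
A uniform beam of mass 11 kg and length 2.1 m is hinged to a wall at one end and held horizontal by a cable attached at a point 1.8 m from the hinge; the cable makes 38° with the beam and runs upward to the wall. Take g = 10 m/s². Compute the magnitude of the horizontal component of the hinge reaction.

H_x ≈ 82.1 N

Take torques about the hinge: T sin 38° · 1.8 = 11×10×1.05 = 115.5 N·m.
So T = 115.5 / (0.6157 × 1.8) = 104.22 N.
ΣF_x = 0: H_x = T cos 38° = 82.13 N.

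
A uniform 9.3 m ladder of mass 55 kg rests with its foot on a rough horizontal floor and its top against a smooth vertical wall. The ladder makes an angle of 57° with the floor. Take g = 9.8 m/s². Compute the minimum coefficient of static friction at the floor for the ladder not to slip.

μ_min ≈ 0.325

ΣF_y = 0: N_floor = 55×9.8 = 539 N.
Torques about the foot: N_wall · 9.3 sin 57° = 55×9.8×4.65 cos 57° → N_wall = 175.02 N.
ΣF_x = 0: f_floor = N_wall = 175.02 N.
μ_min = f_floor / N_floor = 175.02 / 539 = 0.3247.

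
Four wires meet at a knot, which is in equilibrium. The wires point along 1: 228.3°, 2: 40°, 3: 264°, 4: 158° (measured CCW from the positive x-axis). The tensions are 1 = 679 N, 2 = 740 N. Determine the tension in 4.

T_4 ≈ 123 N

Resolve: ΣF_x = 679 cos 228.3° + 740 cos 40° + T_3 cos 264° + T_4 cos 158° = 0.
        ΣF_y = 679 sin 228.3° + 740 sin 40° + T_3 sin 264° + T_4 sin 158° = 0.
The known terms sum to (115.2, -31.3) N, so -0.1045 T_3 − 0.9272 T_4 = -115.2 and -0.9945 T_3 + 0.3746 T_4 = 31.3.
Solving simultaneously: T_3 = 14.69 N, T_4 = 122.6 N.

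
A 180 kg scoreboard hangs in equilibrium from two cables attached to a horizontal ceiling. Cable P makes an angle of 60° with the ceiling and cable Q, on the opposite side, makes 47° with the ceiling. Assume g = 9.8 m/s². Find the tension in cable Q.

Weight W = 180 × 9.8 = 1764 N acts straight down.
Horizontal: T_P cos 60° = T_Q cos 47°  →  T_P = 1.364 T_Q.
Vertical: T_P sin 60° + T_Q sin 47° = 1764.
Substituting the horizontal relation into the vertical equation gives 1.913 T_Q = 1764, so T_Q = 922.3 N.

T_Q ≈ 922 N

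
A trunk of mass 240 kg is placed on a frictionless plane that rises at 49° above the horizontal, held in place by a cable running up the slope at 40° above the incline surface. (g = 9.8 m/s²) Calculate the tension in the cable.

T ≈ 2320 N

Take axes along and perpendicular to the incline. Weight components: W sin 49° = 1775 N down-slope, W cos 49° = 1543 N into the surface.
Along incline: T cos 40° = W sin 49° → T = 2317 N.
Perpendicular: N = W cos 49° − T sin 40° = 53.58 N.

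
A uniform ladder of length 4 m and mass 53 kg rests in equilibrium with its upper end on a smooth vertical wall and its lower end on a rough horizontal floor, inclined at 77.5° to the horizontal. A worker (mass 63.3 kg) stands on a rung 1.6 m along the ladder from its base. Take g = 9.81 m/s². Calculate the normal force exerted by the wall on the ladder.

N_wall ≈ 113 N

Torques about the foot: N_wall · 4 sin 77.5° = 53×9.81×2 cos 77.5° + 63.3×9.81×1.6 cos 77.5° → N_wall = 112.7 N.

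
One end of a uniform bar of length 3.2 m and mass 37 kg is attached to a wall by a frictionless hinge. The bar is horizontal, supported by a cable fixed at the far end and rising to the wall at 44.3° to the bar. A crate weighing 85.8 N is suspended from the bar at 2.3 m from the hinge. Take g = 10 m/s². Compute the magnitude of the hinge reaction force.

|H| ≈ 328 N

Take torques about the hinge: T sin 44.3° · 3.2 = 37×10×1.6 + 85.8×2.3 = 789.34 N·m.
So T = 789.34 / (0.6984 × 3.2) = 353.18 N.
ΣF_x = 0: H_x = T cos 44.3° = 252.77 N.
ΣF_y = 0: H_y = (37×10 + 85.8) − T sin 44.3° = 455.8 − 246.67 = 209.13 N.
|H| = √(H_x² + H_y²) = √((252.77)² + (209.13)²) = 328.07 N.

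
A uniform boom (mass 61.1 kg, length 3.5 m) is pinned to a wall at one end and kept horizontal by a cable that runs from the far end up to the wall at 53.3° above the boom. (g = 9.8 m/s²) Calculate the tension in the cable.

Take torques about the hinge: T sin 53.3° · 3.5 = 61.1×9.8×1.75 = 1047.9 N·m.
So T = 1047.9 / (0.8018 × 3.5) = 373.41 N.

T ≈ 373 N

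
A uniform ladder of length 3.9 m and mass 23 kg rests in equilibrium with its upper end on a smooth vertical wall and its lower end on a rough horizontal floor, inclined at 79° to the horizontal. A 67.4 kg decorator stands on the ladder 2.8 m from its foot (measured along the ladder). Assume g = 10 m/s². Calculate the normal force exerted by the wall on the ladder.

Torques about the foot: N_wall · 3.9 sin 79° = 23×10×1.95 cos 79° + 67.4×10×2.8 cos 79° → N_wall = 116.41 N.

N_wall ≈ 116 N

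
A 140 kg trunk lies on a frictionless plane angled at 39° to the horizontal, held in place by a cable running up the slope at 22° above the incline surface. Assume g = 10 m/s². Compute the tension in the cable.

Take axes along and perpendicular to the incline. Weight components: W sin 39° = 881 N down-slope, W cos 39° = 1088 N into the surface.
Along incline: T cos 22° = W sin 39° → T = 950.2 N.
Perpendicular: N = W cos 39° − T sin 22° = 732 N.

T ≈ 950 N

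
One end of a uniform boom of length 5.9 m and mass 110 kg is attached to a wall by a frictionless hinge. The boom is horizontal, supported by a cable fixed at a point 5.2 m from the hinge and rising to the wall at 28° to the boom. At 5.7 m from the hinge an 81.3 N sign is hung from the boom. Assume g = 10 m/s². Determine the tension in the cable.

Take torques about the hinge: T sin 28° · 5.2 = 110×10×2.95 + 81.3×5.7 = 3708.4 N·m.
So T = 3708.4 / (0.4695 × 5.2) = 1519.1 N.

T ≈ 1520 N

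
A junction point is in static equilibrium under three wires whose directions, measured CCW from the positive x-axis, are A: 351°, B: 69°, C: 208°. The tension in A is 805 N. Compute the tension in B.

Resolve: ΣF_x = 805 cos 351° + T_B cos 69° + T_C cos 208° = 0.
        ΣF_y = 805 sin 351° + T_B sin 69° + T_C sin 208° = 0.
The known terms sum to (795.1, -125.9) N, so 0.3584 T_B − 0.8829 T_C = -795.1 and 0.9336 T_B − 0.4695 T_C = 125.9.
Solving simultaneously: T_B = 738.4 N, T_C = 1200 N.

T_B ≈ 738 N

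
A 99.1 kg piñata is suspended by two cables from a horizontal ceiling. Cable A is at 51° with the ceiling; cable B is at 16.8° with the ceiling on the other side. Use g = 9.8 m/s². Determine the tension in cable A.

T_A ≈ 1000 N

Weight W = 99.1 × 9.8 = 971.2 N acts straight down.
Horizontal: T_A cos 51° = T_B cos 16.8°  →  T_B = 0.6574 T_A.
Vertical: T_A sin 51° + T_B sin 16.8° = 971.2.
Substituting the horizontal relation into the vertical equation gives 0.9671 T_A = 971.2, so T_A = 1004 N.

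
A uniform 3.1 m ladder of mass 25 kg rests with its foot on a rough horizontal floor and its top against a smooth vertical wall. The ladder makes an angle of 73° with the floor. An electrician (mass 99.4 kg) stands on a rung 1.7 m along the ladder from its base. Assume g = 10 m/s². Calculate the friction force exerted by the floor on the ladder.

Torques about the foot: N_wall · 3.1 sin 73° = 25×10×1.55 cos 73° + 99.4×10×1.7 cos 73° → N_wall = 204.87 N.
ΣF_x = 0: f_floor = N_wall = 204.87 N.

f ≈ 205 N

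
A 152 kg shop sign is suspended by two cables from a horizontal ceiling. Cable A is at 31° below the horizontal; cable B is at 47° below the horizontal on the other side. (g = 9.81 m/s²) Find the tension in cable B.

T_B ≈ 1310 N

Weight W = 152 × 9.81 = 1491 N acts straight down.
Horizontal: T_A cos 31° = T_B cos 47°  →  T_A = 0.7956 T_B.
Vertical: T_A sin 31° + T_B sin 47° = 1491.
Substituting the horizontal relation into the vertical equation gives 1.141 T_B = 1491, so T_B = 1307 N.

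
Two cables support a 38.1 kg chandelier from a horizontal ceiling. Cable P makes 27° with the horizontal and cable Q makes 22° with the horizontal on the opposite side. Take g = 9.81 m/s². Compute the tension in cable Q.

T_Q ≈ 441 N

Weight W = 38.1 × 9.81 = 373.8 N acts straight down.
Horizontal: T_P cos 27° = T_Q cos 22°  →  T_P = 1.041 T_Q.
Vertical: T_P sin 27° + T_Q sin 22° = 373.8.
Substituting the horizontal relation into the vertical equation gives 0.847 T_Q = 373.8, so T_Q = 441.3 N.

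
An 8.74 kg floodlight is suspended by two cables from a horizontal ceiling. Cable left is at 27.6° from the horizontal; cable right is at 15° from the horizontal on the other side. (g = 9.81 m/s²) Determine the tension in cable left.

Weight W = 8.74 × 9.81 = 85.74 N acts straight down.
Horizontal: T_left cos 27.6° = T_right cos 15°  →  T_right = 0.9175 T_left.
Vertical: T_left sin 27.6° + T_right sin 15° = 85.74.
Substituting the horizontal relation into the vertical equation gives 0.7008 T_left = 85.74, so T_left = 122.4 N.

T_left ≈ 122 N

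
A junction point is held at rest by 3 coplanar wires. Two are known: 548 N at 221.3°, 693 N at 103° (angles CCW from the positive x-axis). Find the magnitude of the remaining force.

F ≈ 648 N

Sum the known components: ΣF_x = -567.6 N, ΣF_y = 313.6 N.
For equilibrium the remaining force must supply (−ΣF_x, −ΣF_y) = (567.6, -313.6) N.
Magnitude = √((567.6)² + (-313.6)²) = 648.4 N; direction = atan2(-313.6, 567.6) = 331.1°.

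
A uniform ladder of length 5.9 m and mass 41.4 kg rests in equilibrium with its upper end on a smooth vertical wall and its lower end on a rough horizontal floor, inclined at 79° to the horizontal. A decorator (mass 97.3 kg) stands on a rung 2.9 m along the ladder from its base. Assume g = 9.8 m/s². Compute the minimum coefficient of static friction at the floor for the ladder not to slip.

μ_min ≈ 0.0960

ΣF_y = 0: N_floor = 41.4×9.8 + 97.3×9.8 = 1359.3 N.
Torques about the foot: N_wall · 5.9 sin 79° = 41.4×9.8×2.95 cos 79° + 97.3×9.8×2.9 cos 79° → N_wall = 130.54 N.
ΣF_x = 0: f_floor = N_wall = 130.54 N.
μ_min = f_floor / N_floor = 130.54 / 1359.3 = 0.09603.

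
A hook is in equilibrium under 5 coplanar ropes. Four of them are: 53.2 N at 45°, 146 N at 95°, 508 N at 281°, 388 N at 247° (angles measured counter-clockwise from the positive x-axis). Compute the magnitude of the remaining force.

F ≈ 673 N

Sum the known components: ΣF_x = -29.78 N, ΣF_y = -672.8 N.
For equilibrium the remaining force must supply (−ΣF_x, −ΣF_y) = (29.78, 672.8) N.
Magnitude = √((29.78)² + (672.8)²) = 673.4 N; direction = atan2(672.8, 29.78) = 87.5°.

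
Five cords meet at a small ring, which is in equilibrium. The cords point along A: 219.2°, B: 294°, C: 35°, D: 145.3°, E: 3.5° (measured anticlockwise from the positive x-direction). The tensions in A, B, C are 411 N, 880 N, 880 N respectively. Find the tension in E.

Resolve: ΣF_x = 411 cos 219.2° + 880 cos 294° + 880 cos 35° + T_D cos 145.3° + T_E cos 3.5° = 0.
        ΣF_y = 411 sin 219.2° + 880 sin 294° + 880 sin 35° + T_D sin 145.3° + T_E sin 3.5° = 0.
The known terms sum to (760.3, -558.9) N, so -0.8221 T_D + 0.9981 T_E = -760.3 and 0.5693 T_D + 0.0610 T_E = 558.9.
Solving simultaneously: T_D = 977.2 N, T_E = 43.20 N.

T_E ≈ 43.2 N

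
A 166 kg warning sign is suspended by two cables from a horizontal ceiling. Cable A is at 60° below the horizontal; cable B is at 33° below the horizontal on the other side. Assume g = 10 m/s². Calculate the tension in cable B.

T_B ≈ 831 N

Weight W = 166 × 10 = 1660 N acts straight down.
Horizontal: T_A cos 60° = T_B cos 33°  →  T_A = 1.677 T_B.
Vertical: T_A sin 60° + T_B sin 33° = 1660.
Substituting the horizontal relation into the vertical equation gives 1.997 T_B = 1660, so T_B = 831.1 N.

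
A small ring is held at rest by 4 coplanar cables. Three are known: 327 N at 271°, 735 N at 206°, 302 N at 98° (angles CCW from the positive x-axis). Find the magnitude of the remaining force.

F ≈ 780 N

Sum the known components: ΣF_x = -696.9 N, ΣF_y = -350.1 N.
For equilibrium the remaining force must supply (−ΣF_x, −ΣF_y) = (696.9, 350.1) N.
Magnitude = √((696.9)² + (350.1)²) = 779.9 N; direction = atan2(350.1, 696.9) = 26.7°.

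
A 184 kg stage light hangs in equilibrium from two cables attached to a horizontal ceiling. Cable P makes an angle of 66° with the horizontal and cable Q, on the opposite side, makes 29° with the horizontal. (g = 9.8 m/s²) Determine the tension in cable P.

T_P ≈ 1580 N

Weight W = 184 × 9.8 = 1803 N acts straight down.
Horizontal: T_P cos 66° = T_Q cos 29°  →  T_Q = 0.465 T_P.
Vertical: T_P sin 66° + T_Q sin 29° = 1803.
Substituting the horizontal relation into the vertical equation gives 1.139 T_P = 1803, so T_P = 1583 N.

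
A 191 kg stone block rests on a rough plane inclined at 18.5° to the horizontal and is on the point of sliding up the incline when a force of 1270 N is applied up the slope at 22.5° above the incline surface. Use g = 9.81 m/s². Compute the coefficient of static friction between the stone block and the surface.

On the verge of sliding up the incline, friction is at its maximum μN and acts down the slope.
Perpendicular to incline: N = W cos 18.5° − P sin 22.5° = 1777 − 486 = 1291 N.
Along incline: P cos 22.5° − μN = W sin 18.5° → μ = −(W sin 18.5° − P cos 22.5°) / N = 0.4484.

μ ≈ 0.448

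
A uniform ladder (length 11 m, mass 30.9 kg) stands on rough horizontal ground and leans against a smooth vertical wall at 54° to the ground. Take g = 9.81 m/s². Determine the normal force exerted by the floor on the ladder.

ΣF_y = 0: N_floor = 30.9×9.81 = 303.13 N.

N_floor ≈ 303 N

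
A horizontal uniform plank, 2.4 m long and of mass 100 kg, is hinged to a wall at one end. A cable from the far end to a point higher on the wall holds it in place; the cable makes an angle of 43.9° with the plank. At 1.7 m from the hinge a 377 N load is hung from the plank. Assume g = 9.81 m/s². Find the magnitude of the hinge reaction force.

|H| ≈ 990 N

Take torques about the hinge: T sin 43.9° · 2.4 = 100×9.81×1.2 + 377×1.7 = 1818.1 N·m.
So T = 1818.1 / (0.6934 × 2.4) = 1092.5 N.
ΣF_x = 0: H_x = T cos 43.9° = 787.2 N.
ΣF_y = 0: H_y = (100×9.81 + 377) − T sin 43.9° = 1358 − 757.54 = 600.46 N.
|H| = √(H_x² + H_y²) = √((787.2)² + (600.46)²) = 990.07 N.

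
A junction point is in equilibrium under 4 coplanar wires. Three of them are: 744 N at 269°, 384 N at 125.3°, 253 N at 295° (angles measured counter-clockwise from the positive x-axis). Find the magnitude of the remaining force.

Sum the known components: ΣF_x = -128 N, ΣF_y = -659.8 N.
For equilibrium the remaining force must supply (−ΣF_x, −ΣF_y) = (128, 659.8) N.
Magnitude = √((128)² + (659.8)²) = 672.1 N; direction = atan2(659.8, 128) = 79.0°.

F ≈ 672 N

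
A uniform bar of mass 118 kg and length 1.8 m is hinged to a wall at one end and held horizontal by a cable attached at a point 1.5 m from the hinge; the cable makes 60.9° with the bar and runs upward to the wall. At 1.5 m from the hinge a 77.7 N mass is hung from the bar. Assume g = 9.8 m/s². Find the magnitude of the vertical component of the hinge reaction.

Take torques about the hinge: T sin 60.9° · 1.5 = 118×9.8×0.9 + 77.7×1.5 = 1157.3 N·m.
So T = 1157.3 / (0.8738 × 1.5) = 883 N.
ΣF_y = 0: H_y = (118×9.8 + 77.7) − T sin 60.9° = 1234.1 − 771.54 = 462.56 N.

|H_y| ≈ 463 N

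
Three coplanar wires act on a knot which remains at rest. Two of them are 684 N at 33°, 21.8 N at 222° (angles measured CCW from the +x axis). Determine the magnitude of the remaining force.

Sum the known components: ΣF_x = 557.5 N, ΣF_y = 357.9 N.
For equilibrium the remaining force must supply (−ΣF_x, −ΣF_y) = (-557.5, -357.9) N.
Magnitude = √((-557.5)² + (-357.9)²) = 662.5 N; direction = atan2(-357.9, -557.5) = 212.7°.

F ≈ 662 N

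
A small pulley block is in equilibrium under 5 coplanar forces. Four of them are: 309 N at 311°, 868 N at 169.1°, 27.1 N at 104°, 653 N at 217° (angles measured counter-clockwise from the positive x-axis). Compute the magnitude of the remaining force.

F ≈ 1260 N

Sum the known components: ΣF_x = -1178 N, ΣF_y = -435.8 N.
For equilibrium the remaining force must supply (−ΣF_x, −ΣF_y) = (1178, 435.8) N.
Magnitude = √((1178)² + (435.8)²) = 1256 N; direction = atan2(435.8, 1178) = 20.3°.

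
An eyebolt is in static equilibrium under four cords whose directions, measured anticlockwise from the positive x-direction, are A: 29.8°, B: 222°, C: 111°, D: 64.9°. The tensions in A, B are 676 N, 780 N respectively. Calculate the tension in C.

Resolve: ΣF_x = 676 cos 29.8° + 780 cos 222° + T_C cos 111° + T_D cos 64.9° = 0.
        ΣF_y = 676 sin 29.8° + 780 sin 222° + T_C sin 111° + T_D sin 64.9° = 0.
The known terms sum to (6.956, -186) N, so -0.3584 T_C + 0.4242 T_D = -6.956 and 0.9336 T_C + 0.9056 T_D = 186.
Solving simultaneously: T_C = 118.2 N, T_D = 83.48 N.

T_C ≈ 118 N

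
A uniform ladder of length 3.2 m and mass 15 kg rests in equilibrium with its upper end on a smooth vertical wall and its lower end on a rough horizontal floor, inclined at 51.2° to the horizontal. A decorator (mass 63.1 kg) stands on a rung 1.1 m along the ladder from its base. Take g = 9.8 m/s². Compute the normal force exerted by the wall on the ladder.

Torques about the foot: N_wall · 3.2 sin 51.2° = 15×9.8×1.6 cos 51.2° + 63.1×9.8×1.1 cos 51.2° → N_wall = 230 N.

N_wall ≈ 230 N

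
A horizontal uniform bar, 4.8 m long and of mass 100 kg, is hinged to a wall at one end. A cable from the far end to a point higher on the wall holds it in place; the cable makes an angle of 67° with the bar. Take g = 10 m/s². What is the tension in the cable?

Take torques about the hinge: T sin 67° · 4.8 = 100×10×2.4 = 2400 N·m.
So T = 2400 / (0.9205 × 4.8) = 543.18 N.

T ≈ 543 N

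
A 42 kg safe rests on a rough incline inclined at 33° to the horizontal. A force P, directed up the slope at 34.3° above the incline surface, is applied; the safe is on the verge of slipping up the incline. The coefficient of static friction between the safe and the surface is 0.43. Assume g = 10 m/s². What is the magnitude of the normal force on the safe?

N ≈ 152 N

On the verge of sliding up the incline, friction equals μN and acts down the slope.
Perpendicular: N + P sin 34.3° = W cos 33° = 352.2 N.
Along incline: P cos 34.3° = W sin 33° + μN  with W sin 33° = 228.7 N.
Solving the pair for P and N: P = 355.9 N, N = 151.7 N (and f = μN = 65.23 N).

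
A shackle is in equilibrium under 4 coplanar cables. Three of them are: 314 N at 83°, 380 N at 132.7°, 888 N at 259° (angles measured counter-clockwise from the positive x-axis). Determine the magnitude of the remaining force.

Sum the known components: ΣF_x = -388.9 N, ΣF_y = -280.8 N.
For equilibrium the remaining force must supply (−ΣF_x, −ΣF_y) = (388.9, 280.8) N.
Magnitude = √((388.9)² + (280.8)²) = 479.6 N; direction = atan2(280.8, 388.9) = 35.8°.

F ≈ 480 N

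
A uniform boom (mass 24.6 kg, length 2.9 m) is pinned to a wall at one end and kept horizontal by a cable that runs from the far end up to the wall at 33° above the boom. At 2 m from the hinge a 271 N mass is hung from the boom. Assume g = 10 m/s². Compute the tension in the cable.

Take torques about the hinge: T sin 33° · 2.9 = 24.6×10×1.45 + 271×2 = 898.7 N·m.
So T = 898.7 / (0.5446 × 2.9) = 568.99 N.

T ≈ 569 N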